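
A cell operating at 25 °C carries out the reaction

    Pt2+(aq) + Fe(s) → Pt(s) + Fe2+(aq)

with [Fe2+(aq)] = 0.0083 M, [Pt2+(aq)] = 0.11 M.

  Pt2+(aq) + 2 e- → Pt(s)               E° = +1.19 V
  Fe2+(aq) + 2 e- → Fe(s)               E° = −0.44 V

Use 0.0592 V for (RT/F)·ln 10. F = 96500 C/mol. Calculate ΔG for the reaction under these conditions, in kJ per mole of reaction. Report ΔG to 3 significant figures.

−321 kJ/mol

The standard cell potential is +1.19 − (−0.44) = +1.63 V, with n = 2 electrons in the balanced equation.
The reaction quotient is [Fe2+(aq)] / [Pt2+(aq)] = 0.0755; by Nernst, E = +1.63 − (0.0592/2)(−1.122) = +1.6632 V.
Then ΔG = −nFE = −2 × 96500 × +1.6632 J/mol = −321 kJ/mol.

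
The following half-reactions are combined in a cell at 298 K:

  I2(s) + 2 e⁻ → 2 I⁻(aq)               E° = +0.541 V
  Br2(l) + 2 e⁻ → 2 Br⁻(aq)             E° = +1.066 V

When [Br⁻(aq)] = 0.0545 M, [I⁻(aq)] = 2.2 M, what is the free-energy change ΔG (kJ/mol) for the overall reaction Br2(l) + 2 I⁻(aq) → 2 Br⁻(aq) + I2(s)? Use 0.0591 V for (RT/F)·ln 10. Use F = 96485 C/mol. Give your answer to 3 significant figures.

The standard cell potential is +1.066 − (+0.541) = +0.525 V, with n = 2 electrons in the balanced equation.
Here Q = [Br⁻(aq)]^2 / [I⁻(aq)]^2 = 0.000614 (log Q = −3.212), giving E = +0.525 − (0.0591/2)·(−3.212) = +0.6199 V.
ΔG = −nFE = −(2)(96485)(+0.6199) J/mol = −120 kJ/mol.

−120 kJ/mol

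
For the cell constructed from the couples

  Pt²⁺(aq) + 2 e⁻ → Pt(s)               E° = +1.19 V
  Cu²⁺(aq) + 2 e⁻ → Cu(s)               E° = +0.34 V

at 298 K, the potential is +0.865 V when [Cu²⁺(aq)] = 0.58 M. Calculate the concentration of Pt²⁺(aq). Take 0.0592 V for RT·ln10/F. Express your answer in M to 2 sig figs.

1.9 M

With Pt²⁺/Pt at the cathode and Cu²⁺/Cu at the anode, E°cell = +1.19 − (+0.34) = +0.85 V (n = 2).
Since E = E° − (0.0592/n)·log Q, log Q = n(E° − E)/0.0592 = −0.507.
For Pt²⁺(aq) + Cu(s) → Pt(s) + Cu²⁺(aq), the reaction quotient is Q = [Cu²⁺(aq)] / [Pt²⁺(aq)].
Solving for the unknown gives log [Pt²⁺(aq)] = 0.270, so [Pt²⁺(aq)] ≈ 1.9 M.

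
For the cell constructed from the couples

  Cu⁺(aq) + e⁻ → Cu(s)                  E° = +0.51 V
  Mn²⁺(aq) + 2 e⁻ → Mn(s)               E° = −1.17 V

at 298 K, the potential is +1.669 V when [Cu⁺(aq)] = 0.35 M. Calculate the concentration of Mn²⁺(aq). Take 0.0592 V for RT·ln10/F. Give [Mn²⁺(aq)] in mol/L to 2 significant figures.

0.29 M

The Cu⁺/Cu couple has the larger reduction potential, so it is the cathode: E°cell = +0.51 − (−1.17) = +1.68 V and n = 2.
Since E = E° − (0.0592/n)·log Q, log Q = n(E° − E)/0.0592 = 0.372.
For 2 Cu⁺(aq) + Mn(s) → 2 Cu(s) + Mn²⁺(aq), the reaction quotient is Q = [Mn²⁺(aq)] / [Cu⁺(aq)]^2.
Substituting the known concentrations and solving, log [Mn²⁺(aq)] = −0.540 and [Mn²⁺(aq)] = 0.29 M.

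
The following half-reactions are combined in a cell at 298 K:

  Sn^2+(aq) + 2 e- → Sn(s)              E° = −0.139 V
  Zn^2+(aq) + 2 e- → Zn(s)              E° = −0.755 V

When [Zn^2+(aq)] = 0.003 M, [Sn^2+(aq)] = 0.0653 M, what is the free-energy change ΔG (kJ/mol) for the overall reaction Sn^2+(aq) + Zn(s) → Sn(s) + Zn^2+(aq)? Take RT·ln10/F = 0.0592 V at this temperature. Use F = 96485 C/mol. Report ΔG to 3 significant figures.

The standard cell potential is −0.139 − (−0.755) = +0.616 V, with n = 2 electrons in the balanced equation.
The reaction quotient is [Zn^2+(aq)] / [Sn^2+(aq)] = 0.0459; by Nernst, E = +0.616 − (0.0592/2)(−1.338) = +0.6556 V.
Finally ΔG = −nFE = −(2)(96485 C/mol)(+0.6556 V) = −127 kJ/mol.

−127 kJ/mol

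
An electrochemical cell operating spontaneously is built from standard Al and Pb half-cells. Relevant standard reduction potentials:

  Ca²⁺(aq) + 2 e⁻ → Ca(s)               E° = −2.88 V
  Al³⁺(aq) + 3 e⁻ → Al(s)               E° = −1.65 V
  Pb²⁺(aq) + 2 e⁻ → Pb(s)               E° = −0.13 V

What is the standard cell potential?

The Pb²⁺/Pb couple has the higher E°, so Pb ion is reduced (cathode) and Al is oxidized (anode).
E°cell = E°(cathode) − E°(anode) = −0.13 − (−1.65) = +1.52 V.

+1.52 V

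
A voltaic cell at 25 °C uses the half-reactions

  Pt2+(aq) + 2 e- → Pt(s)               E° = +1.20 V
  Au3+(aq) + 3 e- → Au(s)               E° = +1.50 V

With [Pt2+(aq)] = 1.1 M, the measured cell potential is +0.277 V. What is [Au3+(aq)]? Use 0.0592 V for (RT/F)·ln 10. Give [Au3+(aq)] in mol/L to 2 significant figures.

The Au³⁺/Au couple has the larger reduction potential, so it is the cathode: E°cell = +1.50 − (+1.20) = +0.30 V and n = 6.
Rearranging E = E° − (0.0592/n)·log Q gives log Q = 6(+0.30 − (+0.277))/0.0592 = 2.331.
The balanced reaction is 2 Au3+(aq) + 3 Pt(s) → 2 Au(s) + 3 Pt2+(aq), so Q = [Pt2+(aq)]^3 / [Au3+(aq)]^2.
Substituting the known concentrations and solving, log [Au3+(aq)] = −1.103 and [Au3+(aq)] = 0.079 M.

0.079 M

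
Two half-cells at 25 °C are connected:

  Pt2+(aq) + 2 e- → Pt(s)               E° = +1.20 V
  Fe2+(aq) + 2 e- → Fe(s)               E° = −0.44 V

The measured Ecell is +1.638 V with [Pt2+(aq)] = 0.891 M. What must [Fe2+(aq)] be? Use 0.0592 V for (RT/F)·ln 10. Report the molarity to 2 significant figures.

The Pt²⁺/Pt couple has the larger reduction potential, so it is the cathode: E°cell = +1.20 − (−0.44) = +1.64 V and n = 2.
Since E = E° − (0.0592/n)·log Q, log Q = n(E° − E)/0.0592 = 0.068.
For Pt2+(aq) + Fe(s) → Pt(s) + Fe2+(aq), the reaction quotient is Q = [Fe2+(aq)] / [Pt2+(aq)].
Substituting the known concentrations and solving, log [Fe2+(aq)] = 0.018 and [Fe2+(aq)] = 1.0 M.

1.0 M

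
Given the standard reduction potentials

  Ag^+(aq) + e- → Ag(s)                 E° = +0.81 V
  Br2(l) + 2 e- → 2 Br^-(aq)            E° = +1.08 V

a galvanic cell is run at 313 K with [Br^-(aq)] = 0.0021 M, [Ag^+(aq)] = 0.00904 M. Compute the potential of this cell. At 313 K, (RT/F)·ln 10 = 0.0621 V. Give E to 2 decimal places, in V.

Since E°(Br₂/Br⁻) > E°(Ag⁺/Ag), Br₂/Br⁻ serves as the cathode.
E°cell = +1.08 − (+0.81) = +0.27 V, with n = 2 electrons transferred.
For the overall reaction Br2(l) + 2 Ag(s) → 2 Br^-(aq) + 2 Ag^+(aq), Q = [Br^-(aq)]^2·[Ag^+(aq)]^2 = 3.6×10^−10, giving log Q = −9.443.
By the Nernst equation, E = +0.27 − (0.0621/2)·(−9.443) = +0.56 V.

+0.56 V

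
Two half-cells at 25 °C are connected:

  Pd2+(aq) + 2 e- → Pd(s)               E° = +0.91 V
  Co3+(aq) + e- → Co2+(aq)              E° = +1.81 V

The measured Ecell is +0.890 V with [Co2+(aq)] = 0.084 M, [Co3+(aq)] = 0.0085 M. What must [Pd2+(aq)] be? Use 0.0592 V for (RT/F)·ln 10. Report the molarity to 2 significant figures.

0.022 M

With Co³⁺/Co²⁺ at the cathode and Pd²⁺/Pd at the anode, E°cell = +1.81 − (+0.91) = +0.90 V (n = 2).
Since E = E° − (0.0592/n)·log Q, log Q = n(E° − E)/0.0592 = 0.338.
Balancing electrons gives 2 Co3+(aq) + Pd(s) → 2 Co2+(aq) + Pd2+(aq); thus Q = ([Co2+(aq)]^2·[Pd2+(aq)]) / [Co3+(aq)]^2.
Solving for the unknown gives log [Pd2+(aq)] = −1.652, so [Pd2+(aq)] ≈ 0.022 M.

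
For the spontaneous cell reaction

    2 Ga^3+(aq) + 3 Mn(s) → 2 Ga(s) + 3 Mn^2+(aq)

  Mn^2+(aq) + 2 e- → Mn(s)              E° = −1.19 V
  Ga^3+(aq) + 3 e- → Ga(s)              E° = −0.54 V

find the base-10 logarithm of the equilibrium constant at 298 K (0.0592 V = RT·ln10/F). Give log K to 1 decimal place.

log K = 65.9

The Ga³⁺/Ga couple is reduced (cathode); E°cell = −0.54 − (−1.19) = +0.65 V with n = 6.
At equilibrium E = 0, so log K = nE°cell / 0.0592 = (6)(+0.65) / 0.0592 = 65.9.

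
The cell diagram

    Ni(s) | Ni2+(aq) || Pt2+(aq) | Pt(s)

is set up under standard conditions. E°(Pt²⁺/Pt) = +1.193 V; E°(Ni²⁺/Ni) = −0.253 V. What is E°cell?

By convention the left-hand electrode in cell notation is the anode (oxidation) and the right-hand electrode is the cathode (reduction).
E°cell = E°(right) − E°(left) = +1.193 − (−0.253) = +1.446 V.

+1.446 V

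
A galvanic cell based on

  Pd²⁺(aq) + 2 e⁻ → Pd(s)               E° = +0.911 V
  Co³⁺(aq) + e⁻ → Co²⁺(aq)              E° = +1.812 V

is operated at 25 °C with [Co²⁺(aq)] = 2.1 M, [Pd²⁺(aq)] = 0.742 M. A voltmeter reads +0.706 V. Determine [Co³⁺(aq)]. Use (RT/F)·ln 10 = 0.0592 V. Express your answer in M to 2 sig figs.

The Co³⁺/Co²⁺ couple has the larger reduction potential, so it is the cathode: E°cell = +1.812 − (+0.911) = +0.901 V and n = 2.
Rearranging E = E° − (0.0592/n)·log Q gives log Q = 2(+0.901 − (+0.706))/0.0592 = 6.588.
The balanced reaction is 2 Co³⁺(aq) + Pd(s) → 2 Co²⁺(aq) + Pd²⁺(aq), so Q = ([Co²⁺(aq)]^2·[Pd²⁺(aq)]) / [Co³⁺(aq)]^2.
Isolating [Co³⁺(aq)] in Q = 10^{6.588} yields log [Co³⁺(aq)] = −3.037, i.e. 0.00092 M.

0.00092 M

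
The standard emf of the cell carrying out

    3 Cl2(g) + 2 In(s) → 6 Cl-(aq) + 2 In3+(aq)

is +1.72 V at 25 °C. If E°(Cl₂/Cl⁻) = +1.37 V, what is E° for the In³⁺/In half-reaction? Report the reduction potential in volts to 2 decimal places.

−0.35 V

In the reaction as written the Cl₂/Cl⁻ couple is reduced (cathode) and In³⁺/In is oxidized (anode), so E°cell = E°(Cl₂/Cl⁻) − E°(In³⁺/In).
E°(In³⁺/In) = E°(cathode) − E°cell = +1.37 − (+1.72) = −0.35 V.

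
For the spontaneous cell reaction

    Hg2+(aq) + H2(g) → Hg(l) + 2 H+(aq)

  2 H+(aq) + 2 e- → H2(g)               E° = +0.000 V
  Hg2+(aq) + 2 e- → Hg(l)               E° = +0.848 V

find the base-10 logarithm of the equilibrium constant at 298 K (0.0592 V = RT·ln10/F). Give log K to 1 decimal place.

The Hg²⁺/Hg couple is reduced (cathode); E°cell = +0.848 − (+0.000) = +0.848 V with n = 2.
At equilibrium E = 0, so log K = nE°cell / 0.0592 = (2)(+0.848) / 0.0592 = 28.6.

log K = 28.6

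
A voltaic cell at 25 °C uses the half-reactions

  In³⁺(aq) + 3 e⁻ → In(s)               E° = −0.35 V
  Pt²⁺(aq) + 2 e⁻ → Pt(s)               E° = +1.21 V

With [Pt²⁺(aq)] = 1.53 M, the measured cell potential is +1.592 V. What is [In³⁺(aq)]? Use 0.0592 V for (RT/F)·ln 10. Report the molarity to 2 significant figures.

Pt²⁺/Pt is the cathode (higher E°); E°cell = +1.21 − (−0.35) = +1.56 V with n = 6.
From the Nernst equation, log Q = n(E° − E)/0.0592 = 6·(+1.56 − (+1.592))/0.0592 = −3.243.
For 3 Pt²⁺(aq) + 2 In(s) → 3 Pt(s) + 2 In³⁺(aq), the reaction quotient is Q = [In³⁺(aq)]^2 / [Pt²⁺(aq)]^3.
Solving for the unknown gives log [In³⁺(aq)] = −1.344, so [In³⁺(aq)] ≈ 0.045 M.

0.045 M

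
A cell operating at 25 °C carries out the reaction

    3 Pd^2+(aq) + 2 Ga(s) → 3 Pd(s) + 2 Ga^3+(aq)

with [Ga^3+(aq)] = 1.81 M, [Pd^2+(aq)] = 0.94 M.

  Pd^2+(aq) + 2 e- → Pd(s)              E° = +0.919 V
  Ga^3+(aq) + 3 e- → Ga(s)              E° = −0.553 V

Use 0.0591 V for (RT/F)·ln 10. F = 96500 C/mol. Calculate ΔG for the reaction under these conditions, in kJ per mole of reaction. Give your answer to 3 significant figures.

With Pd²⁺/Pd reduced at the cathode, E°cell = +0.919 − (−0.553) = +1.472 V and n = 6.
Here Q = [Ga^3+(aq)]^2 / [Pd^2+(aq)]^3 = 3.94 (log Q = 0.596), giving E = +1.472 − (0.0591/6)·(0.596) = +1.4661 V.
ΔG = −nFE = −(6)(96500)(+1.4661) J/mol = −849 kJ/mol.

−849 kJ/mol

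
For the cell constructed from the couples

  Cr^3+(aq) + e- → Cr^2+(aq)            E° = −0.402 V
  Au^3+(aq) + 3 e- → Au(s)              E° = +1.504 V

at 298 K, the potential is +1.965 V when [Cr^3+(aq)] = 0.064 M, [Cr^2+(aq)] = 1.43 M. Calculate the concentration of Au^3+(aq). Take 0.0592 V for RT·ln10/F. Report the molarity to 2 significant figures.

0.088 M

Au³⁺/Au is the cathode (higher E°); E°cell = +1.504 − (−0.402) = +1.906 V with n = 3.
Since E = E° − (0.0592/n)·log Q, log Q = n(E° − E)/0.0592 = −2.990.
The balanced reaction is Au^3+(aq) + 3 Cr^2+(aq) → Au(s) + 3 Cr^3+(aq), so Q = [Cr^3+(aq)]^3 / ([Au^3+(aq)]·[Cr^2+(aq)]^3).
Substituting the known concentrations and solving, log [Au^3+(aq)] = −1.057 and [Au^3+(aq)] = 0.088 M.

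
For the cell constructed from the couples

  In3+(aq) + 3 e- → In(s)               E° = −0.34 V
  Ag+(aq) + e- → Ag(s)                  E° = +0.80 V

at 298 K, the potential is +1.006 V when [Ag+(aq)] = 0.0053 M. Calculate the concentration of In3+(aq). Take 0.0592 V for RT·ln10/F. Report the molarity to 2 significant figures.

0.92 M

The Ag⁺/Ag couple has the larger reduction potential, so it is the cathode: E°cell = +0.80 − (−0.34) = +1.14 V and n = 3.
Since E = E° − (0.0592/n)·log Q, log Q = n(E° − E)/0.0592 = 6.791.
For 3 Ag+(aq) + In(s) → 3 Ag(s) + In3+(aq), the reaction quotient is Q = [In3+(aq)] / [Ag+(aq)]^3.
Substituting the known concentrations and solving, log [In3+(aq)] = −0.036 and [In3+(aq)] = 0.92 M.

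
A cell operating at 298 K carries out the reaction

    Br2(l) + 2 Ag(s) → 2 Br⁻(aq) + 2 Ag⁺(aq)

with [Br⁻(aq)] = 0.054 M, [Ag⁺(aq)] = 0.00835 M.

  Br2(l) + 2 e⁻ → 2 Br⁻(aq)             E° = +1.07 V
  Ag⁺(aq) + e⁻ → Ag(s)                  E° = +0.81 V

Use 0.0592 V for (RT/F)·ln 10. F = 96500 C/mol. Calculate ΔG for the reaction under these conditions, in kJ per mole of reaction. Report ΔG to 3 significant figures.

With Br₂/Br⁻ reduced at the cathode, E°cell = +1.07 − (+0.81) = +0.26 V and n = 2.
The reaction quotient is [Br⁻(aq)]^2·[Ag⁺(aq)]^2 = 2.03×10^−7; by Nernst, E = +0.26 − (0.0592/2)(−6.692) = +0.4581 V.
Then ΔG = −nFE = −2 × 96500 × +0.4581 J/mol = −88.4 kJ/mol.

−88.4 kJ/mol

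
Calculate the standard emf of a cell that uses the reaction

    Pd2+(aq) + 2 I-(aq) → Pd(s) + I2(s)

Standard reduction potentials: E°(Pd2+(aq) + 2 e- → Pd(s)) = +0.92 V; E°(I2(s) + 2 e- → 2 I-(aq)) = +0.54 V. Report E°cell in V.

In the reaction as written, Pd2+(aq) is reduced (cathode) and I2(s) is produced by oxidation at the anode.
E°cell = E°(cathode) − E°(anode) = +0.92 − (+0.54) = +0.38 V.

+0.38 V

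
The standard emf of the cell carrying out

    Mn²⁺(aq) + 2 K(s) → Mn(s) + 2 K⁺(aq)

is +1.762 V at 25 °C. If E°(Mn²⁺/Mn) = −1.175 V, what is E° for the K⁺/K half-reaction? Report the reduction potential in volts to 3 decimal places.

In the reaction as written the Mn²⁺/Mn couple is reduced (cathode) and K⁺/K is oxidized (anode), so E°cell = E°(Mn²⁺/Mn) − E°(K⁺/K).
E°(K⁺/K) = E°(cathode) − E°cell = −1.175 − (+1.762) = −2.937 V.

−2.937 V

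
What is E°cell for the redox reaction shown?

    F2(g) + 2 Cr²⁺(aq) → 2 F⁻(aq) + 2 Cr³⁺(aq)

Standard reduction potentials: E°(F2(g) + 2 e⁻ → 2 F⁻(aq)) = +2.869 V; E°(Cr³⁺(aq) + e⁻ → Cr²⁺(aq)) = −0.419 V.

+3.288 V

In the reaction as written, F2(g) is reduced (cathode) and Cr³⁺(aq) is produced by oxidation at the anode.
E°cell = E°(cathode) − E°(anode) = +2.869 − (−0.419) = +3.288 V.
The positive value indicates the reaction is spontaneous as written.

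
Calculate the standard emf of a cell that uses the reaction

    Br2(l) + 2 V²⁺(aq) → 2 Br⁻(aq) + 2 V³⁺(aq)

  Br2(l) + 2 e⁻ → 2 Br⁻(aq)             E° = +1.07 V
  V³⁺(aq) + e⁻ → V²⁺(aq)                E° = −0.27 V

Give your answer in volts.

+1.34 V

In the reaction as written, Br2(l) is reduced (cathode) and V³⁺(aq) is produced by oxidation at the anode.
E°cell = E°(cathode) − E°(anode) = +1.07 − (−0.27) = +1.34 V.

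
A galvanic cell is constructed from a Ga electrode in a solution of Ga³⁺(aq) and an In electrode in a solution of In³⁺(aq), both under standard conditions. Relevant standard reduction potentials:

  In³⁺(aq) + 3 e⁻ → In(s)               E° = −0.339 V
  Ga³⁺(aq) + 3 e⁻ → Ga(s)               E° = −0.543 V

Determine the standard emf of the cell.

The In³⁺/In couple has the higher E°, so In ion is reduced (cathode) and Ga is oxidized (anode).
E°cell = E°(cathode) − E°(anode) = −0.339 − (−0.543) = +0.204 V.

+0.204 V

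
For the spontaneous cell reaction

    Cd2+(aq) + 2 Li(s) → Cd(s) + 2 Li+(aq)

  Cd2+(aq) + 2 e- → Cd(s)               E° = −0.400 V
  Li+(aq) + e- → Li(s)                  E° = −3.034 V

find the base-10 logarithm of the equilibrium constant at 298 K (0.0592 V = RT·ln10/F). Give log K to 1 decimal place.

log K = 89.0

The Cd²⁺/Cd couple is reduced (cathode); E°cell = −0.400 − (−3.034) = +2.634 V with n = 2.
At equilibrium E = 0, so log K = nE°cell / 0.0592 = (2)(+2.634) / 0.0592 = 89.0.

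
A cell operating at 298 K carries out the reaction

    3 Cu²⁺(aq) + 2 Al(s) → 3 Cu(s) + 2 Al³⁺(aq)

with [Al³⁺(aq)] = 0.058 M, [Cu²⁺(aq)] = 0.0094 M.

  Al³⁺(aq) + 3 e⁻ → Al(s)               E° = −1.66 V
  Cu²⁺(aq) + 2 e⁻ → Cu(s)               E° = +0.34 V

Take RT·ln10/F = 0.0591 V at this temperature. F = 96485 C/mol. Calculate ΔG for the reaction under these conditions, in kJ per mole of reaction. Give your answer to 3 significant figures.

E°cell = +0.34 − (−1.66) = +2.00 V; the balanced reaction transfers n = 6 electrons.
Q = [Al³⁺(aq)]^2 / [Cu²⁺(aq)]^3 = 4.05×10^3, so log Q = 3.607 and E = +2.00 − (0.0591/6)(3.607) = +1.9645 V.
Finally ΔG = −nFE = −(6)(96485 C/mol)(+1.9645 V) = −1140 kJ/mol.

−1140 kJ/mol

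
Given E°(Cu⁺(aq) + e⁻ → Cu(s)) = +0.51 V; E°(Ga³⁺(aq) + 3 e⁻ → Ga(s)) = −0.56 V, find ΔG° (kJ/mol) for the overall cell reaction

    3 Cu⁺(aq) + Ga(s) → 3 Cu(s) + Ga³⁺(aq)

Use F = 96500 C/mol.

In the reaction as written Cu⁺(aq) is reduced, so the Cu⁺/Cu couple is the cathode and Ga³⁺/Ga is the anode.
E°cell = +0.51 − (−0.56) = +1.07 V; balancing electrons gives n = 3.
ΔG° = −nFE°cell = −(3)(96500)(+1.07) J/mol = −310 kJ/mol.

−310 kJ/mol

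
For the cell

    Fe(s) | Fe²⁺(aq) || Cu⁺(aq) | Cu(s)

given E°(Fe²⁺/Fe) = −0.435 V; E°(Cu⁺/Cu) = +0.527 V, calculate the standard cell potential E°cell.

+0.962 V

By convention the left-hand electrode in cell notation is the anode (oxidation) and the right-hand electrode is the cathode (reduction).
E°cell = E°(right) − E°(left) = +0.527 − (−0.435) = +0.962 V.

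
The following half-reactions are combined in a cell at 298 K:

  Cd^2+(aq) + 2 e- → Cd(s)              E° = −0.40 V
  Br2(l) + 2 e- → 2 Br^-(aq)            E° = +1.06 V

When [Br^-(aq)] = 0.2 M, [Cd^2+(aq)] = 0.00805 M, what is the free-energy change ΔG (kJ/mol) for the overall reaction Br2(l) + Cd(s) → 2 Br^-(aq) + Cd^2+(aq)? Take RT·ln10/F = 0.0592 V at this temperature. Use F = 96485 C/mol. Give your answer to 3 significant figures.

−302 kJ/mol

With Br₂/Br⁻ reduced at the cathode, E°cell = +1.06 − (−0.40) = +1.46 V and n = 2.
Q = [Br^-(aq)]^2·[Cd^2+(aq)] = 0.000322, so log Q = −3.492 and E = +1.46 − (0.0592/2)(−3.492) = +1.5634 V.
Finally ΔG = −nFE = −(2)(96485 C/mol)(+1.5634 V) = −302 kJ/mol.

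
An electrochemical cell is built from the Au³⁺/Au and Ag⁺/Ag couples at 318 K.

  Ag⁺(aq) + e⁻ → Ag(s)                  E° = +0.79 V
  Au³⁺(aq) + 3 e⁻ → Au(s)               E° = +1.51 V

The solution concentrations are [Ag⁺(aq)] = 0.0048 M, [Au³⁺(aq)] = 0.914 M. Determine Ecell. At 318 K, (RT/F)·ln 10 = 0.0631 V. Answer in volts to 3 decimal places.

Au³⁺/Au is reduced (cathode, E° = +1.51 V) and Ag⁺/Ag is oxidized (anode).
E°cell = E°cat − E°an = +1.51 − (+0.79) = +0.72 V; n = 3.
For the overall reaction Au³⁺(aq) + 3 Ag(s) → Au(s) + 3 Ag⁺(aq), Q = [Ag⁺(aq)]^3 / [Au³⁺(aq)] = 1.21×10^−7, giving log Q = −6.917.
By the Nernst equation, E = +0.72 − (0.0631/3)·(−6.917) = +0.865 V.

+0.865 V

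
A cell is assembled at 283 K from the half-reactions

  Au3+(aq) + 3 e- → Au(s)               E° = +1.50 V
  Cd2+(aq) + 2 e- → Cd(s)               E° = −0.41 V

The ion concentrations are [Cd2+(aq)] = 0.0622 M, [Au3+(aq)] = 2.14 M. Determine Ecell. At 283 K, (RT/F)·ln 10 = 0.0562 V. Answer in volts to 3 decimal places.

Since E°(Au³⁺/Au) > E°(Cd²⁺/Cd), Au³⁺/Au serves as the cathode.
E°cell = +1.50 − (−0.41) = +1.91 V, with n = 6 electrons transferred.
The balanced reaction is 2 Au3+(aq) + 3 Cd(s) → 2 Au(s) + 3 Cd2+(aq), so Q = [Cd2+(aq)]^3 / [Au3+(aq)]^2 = 5.25×10^−5 and log Q = −4.279.
E = E° − (0.0562/n)·log Q = +1.91 − (0.0562/6)(−4.279) = +1.950 V.

+1.950 V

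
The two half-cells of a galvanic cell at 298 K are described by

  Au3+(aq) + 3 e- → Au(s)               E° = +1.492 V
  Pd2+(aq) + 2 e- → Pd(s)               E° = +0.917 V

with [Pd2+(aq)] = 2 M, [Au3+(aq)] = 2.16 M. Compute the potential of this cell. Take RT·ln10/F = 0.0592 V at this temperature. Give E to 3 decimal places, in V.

Since E°(Au³⁺/Au) > E°(Pd²⁺/Pd), Au³⁺/Au serves as the cathode.
E°cell = +1.492 − (+0.917) = +0.575 V, with n = 6 electrons transferred.
For the overall reaction 2 Au3+(aq) + 3 Pd(s) → 2 Au(s) + 3 Pd2+(aq), Q = [Pd2+(aq)]^3 / [Au3+(aq)]^2 = 1.71, giving log Q = 0.234.
By the Nernst equation, E = +0.575 − (0.0592/6)·(0.234) = +0.573 V.

+0.573 V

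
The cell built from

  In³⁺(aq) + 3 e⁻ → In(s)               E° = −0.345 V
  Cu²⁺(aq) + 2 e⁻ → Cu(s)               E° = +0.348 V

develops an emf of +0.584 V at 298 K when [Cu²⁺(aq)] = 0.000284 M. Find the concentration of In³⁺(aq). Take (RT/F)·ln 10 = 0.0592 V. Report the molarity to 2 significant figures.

1.6 M

With Cu²⁺/Cu at the cathode and In³⁺/In at the anode, E°cell = +0.348 − (−0.345) = +0.693 V (n = 6).
From the Nernst equation, log Q = n(E° − E)/0.0592 = 6·(+0.693 − (+0.584))/0.0592 = 11.047.
For 3 Cu²⁺(aq) + 2 In(s) → 3 Cu(s) + 2 In³⁺(aq), the reaction quotient is Q = [In³⁺(aq)]^2 / [Cu²⁺(aq)]^3.
Solving for the unknown gives log [In³⁺(aq)] = 0.203, so [In³⁺(aq)] ≈ 1.6 M.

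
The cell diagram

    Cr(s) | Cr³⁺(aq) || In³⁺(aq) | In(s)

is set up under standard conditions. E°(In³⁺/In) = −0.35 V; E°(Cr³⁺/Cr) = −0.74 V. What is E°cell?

+0.39 V

By convention the left-hand electrode in cell notation is the anode (oxidation) and the right-hand electrode is the cathode (reduction).
E°cell = E°(right) − E°(left) = −0.35 − (−0.74) = +0.39 V.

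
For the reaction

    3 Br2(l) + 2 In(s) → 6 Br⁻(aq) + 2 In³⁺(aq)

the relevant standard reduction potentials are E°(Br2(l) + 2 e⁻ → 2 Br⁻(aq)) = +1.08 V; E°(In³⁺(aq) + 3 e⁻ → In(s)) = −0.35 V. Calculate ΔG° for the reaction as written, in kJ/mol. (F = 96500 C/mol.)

−828 kJ/mol

In the reaction as written Br2(l) is reduced, so the Br₂/Br⁻ couple is the cathode and In³⁺/In is the anode.
E°cell = +1.08 − (−0.35) = +1.43 V; balancing electrons gives n = 6.
ΔG° = −nFE°cell = −(6)(96500)(+1.43) J/mol = −828 kJ/mol.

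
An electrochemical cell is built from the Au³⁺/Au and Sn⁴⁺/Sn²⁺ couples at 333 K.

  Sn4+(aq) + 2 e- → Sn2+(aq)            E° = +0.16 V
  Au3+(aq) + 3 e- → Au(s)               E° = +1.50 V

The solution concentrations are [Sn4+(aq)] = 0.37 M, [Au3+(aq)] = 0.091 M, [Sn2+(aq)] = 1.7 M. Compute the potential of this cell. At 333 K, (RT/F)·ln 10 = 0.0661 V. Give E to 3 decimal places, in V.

+1.339 V

Since E°(Au³⁺/Au) > E°(Sn⁴⁺/Sn²⁺), Au³⁺/Au serves as the cathode.
The standard potential is +1.50 − (+0.16) = +1.34 V and the balanced reaction transfers n = 6 electrons.
Balancing gives 2 Au3+(aq) + 3 Sn2+(aq) → 2 Au(s) + 3 Sn4+(aq); hence Q = [Sn4+(aq)]^3 / ([Au3+(aq)]^2·[Sn2+(aq)]^3) = 1.25 (log Q = 0.095).
E = E° − (0.0661/n)·log Q = +1.34 − (0.0661/6)(0.095) = +1.339 V.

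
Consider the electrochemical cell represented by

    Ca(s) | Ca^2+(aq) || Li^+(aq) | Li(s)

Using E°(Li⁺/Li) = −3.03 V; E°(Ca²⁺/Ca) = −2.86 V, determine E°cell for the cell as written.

−0.17 V

By convention the left-hand electrode in cell notation is the anode (oxidation) and the right-hand electrode is the cathode (reduction).
E°cell = E°(right) − E°(left) = −3.03 − (−2.86) = −0.17 V.
The negative sign shows that, as written, the cell would require an external voltage to drive the reaction.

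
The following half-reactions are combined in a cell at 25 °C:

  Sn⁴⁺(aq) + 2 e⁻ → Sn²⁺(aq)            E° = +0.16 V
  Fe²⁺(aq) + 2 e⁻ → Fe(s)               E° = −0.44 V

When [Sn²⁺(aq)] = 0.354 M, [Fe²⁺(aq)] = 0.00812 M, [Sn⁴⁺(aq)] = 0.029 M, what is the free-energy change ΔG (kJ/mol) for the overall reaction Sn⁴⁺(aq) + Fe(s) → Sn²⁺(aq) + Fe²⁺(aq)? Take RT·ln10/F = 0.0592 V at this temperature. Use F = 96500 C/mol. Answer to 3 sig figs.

−122 kJ/mol

With Sn⁴⁺/Sn²⁺ reduced at the cathode, E°cell = +0.16 − (−0.44) = +0.60 V and n = 2.
Q = ([Sn²⁺(aq)]·[Fe²⁺(aq)]) / [Sn⁴⁺(aq)] = 0.0991, so log Q = −1.004 and E = +0.60 − (0.0592/2)(−1.004) = +0.6297 V.
Then ΔG = −nFE = −2 × 96500 × +0.6297 J/mol = −122 kJ/mol.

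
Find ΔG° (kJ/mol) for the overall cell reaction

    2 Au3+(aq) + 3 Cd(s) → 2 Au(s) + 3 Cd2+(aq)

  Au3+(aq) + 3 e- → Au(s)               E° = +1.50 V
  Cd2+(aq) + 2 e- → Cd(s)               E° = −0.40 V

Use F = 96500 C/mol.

In the reaction as written Au3+(aq) is reduced, so the Au³⁺/Au couple is the cathode and Cd²⁺/Cd is the anode.
E°cell = +1.50 − (−0.40) = +1.90 V; balancing electrons gives n = 6.
ΔG° = −nFE°cell = −(6)(96500)(+1.90) J/mol = −1100 kJ/mol.

−1100 kJ/mol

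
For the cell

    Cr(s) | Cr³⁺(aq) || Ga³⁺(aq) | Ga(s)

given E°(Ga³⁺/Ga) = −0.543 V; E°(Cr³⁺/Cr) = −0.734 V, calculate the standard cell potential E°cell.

By convention the left-hand electrode in cell notation is the anode (oxidation) and the right-hand electrode is the cathode (reduction).
E°cell = E°(right) − E°(left) = −0.543 − (−0.734) = +0.191 V.

+0.191 V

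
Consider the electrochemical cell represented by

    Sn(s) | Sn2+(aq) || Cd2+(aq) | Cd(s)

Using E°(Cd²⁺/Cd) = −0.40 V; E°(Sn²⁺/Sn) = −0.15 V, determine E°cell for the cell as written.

−0.25 V

By convention the left-hand electrode in cell notation is the anode (oxidation) and the right-hand electrode is the cathode (reduction).
E°cell = E°(right) − E°(left) = −0.40 − (−0.15) = −0.25 V.
The negative sign shows that, as written, the cell would require an external voltage to drive the reaction.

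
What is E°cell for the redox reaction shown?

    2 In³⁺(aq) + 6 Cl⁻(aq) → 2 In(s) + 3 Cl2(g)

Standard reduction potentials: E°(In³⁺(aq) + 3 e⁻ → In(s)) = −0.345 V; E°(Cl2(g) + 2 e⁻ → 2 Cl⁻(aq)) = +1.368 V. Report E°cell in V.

In the reaction as written, In³⁺(aq) is reduced (cathode) and Cl2(g) is produced by oxidation at the anode.
E°cell = E°(cathode) − E°(anode) = −0.345 − (+1.368) = −1.713 V.

−1.713 V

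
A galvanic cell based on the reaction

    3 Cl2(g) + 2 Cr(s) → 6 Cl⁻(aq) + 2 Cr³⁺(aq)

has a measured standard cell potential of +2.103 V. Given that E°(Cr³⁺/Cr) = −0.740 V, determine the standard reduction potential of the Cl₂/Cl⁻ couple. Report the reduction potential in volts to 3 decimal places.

In the reaction as written the Cl₂/Cl⁻ couple is reduced (cathode) and Cr³⁺/Cr is oxidized (anode), so E°cell = E°(Cl₂/Cl⁻) − E°(Cr³⁺/Cr).
E°(Cl₂/Cl⁻) = E°cell + E°(anode) = +2.103 + (−0.740) = +1.363 V.

+1.363 V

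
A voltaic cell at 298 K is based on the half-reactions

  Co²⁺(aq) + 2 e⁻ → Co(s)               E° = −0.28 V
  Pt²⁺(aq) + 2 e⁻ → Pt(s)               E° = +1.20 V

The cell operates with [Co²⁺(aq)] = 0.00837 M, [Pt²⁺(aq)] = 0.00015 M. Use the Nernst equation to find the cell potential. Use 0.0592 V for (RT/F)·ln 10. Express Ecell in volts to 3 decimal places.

+1.428 V

Pt²⁺/Pt is reduced (cathode, E° = +1.20 V) and Co²⁺/Co is oxidized (anode).
E°cell = +1.20 − (−0.28) = +1.48 V, with n = 2 electrons transferred.
Balancing gives Pt²⁺(aq) + Co(s) → Pt(s) + Co²⁺(aq); hence Q = [Co²⁺(aq)] / [Pt²⁺(aq)] = 55.8 (log Q = 1.747).
E = E° − (0.0592/n)·log Q = +1.48 − (0.0592/2)(1.747) = +1.428 V.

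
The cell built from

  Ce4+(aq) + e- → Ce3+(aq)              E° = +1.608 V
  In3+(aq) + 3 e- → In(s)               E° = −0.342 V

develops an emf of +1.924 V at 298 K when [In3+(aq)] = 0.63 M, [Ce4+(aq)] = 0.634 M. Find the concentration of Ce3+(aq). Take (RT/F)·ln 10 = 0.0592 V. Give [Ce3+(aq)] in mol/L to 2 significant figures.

With Ce⁴⁺/Ce³⁺ at the cathode and In³⁺/In at the anode, E°cell = +1.608 − (−0.342) = +1.950 V (n = 3).
From the Nernst equation, log Q = n(E° − E)/0.0592 = 3·(+1.950 − (+1.924))/0.0592 = 1.318.
For 3 Ce4+(aq) + In(s) → 3 Ce3+(aq) + In3+(aq), the reaction quotient is Q = ([Ce3+(aq)]^3·[In3+(aq)]) / [Ce4+(aq)]^3.
Substituting the known concentrations and solving, log [Ce3+(aq)] = 0.308 and [Ce3+(aq)] = 2.0 M.

2.0 M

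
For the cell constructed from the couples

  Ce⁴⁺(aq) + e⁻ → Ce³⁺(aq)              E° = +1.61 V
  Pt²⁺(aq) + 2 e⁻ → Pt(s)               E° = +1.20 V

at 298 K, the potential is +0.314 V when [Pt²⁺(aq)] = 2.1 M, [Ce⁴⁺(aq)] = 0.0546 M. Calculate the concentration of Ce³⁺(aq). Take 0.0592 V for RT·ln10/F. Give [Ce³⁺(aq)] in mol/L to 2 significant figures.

The Ce⁴⁺/Ce³⁺ couple has the larger reduction potential, so it is the cathode: E°cell = +1.61 − (+1.20) = +0.41 V and n = 2.
Rearranging E = E° − (0.0592/n)·log Q gives log Q = 2(+0.41 − (+0.314))/0.0592 = 3.243.
The balanced reaction is 2 Ce⁴⁺(aq) + Pt(s) → 2 Ce³⁺(aq) + Pt²⁺(aq), so Q = ([Ce³⁺(aq)]^2·[Pt²⁺(aq)]) / [Ce⁴⁺(aq)]^2.
Solving for the unknown gives log [Ce³⁺(aq)] = 0.198, so [Ce³⁺(aq)] ≈ 1.6 M.

1.6 M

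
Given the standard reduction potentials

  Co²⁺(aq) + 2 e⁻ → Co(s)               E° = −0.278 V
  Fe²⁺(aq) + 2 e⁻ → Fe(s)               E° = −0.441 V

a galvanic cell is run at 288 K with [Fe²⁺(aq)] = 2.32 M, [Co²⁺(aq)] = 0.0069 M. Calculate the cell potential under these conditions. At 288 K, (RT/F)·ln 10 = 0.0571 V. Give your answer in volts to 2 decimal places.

+0.09 V

The Co²⁺/Co couple has the more positive E°, so it is the cathode; Fe²⁺/Fe is the anode.
The standard potential is −0.278 − (−0.441) = +0.163 V and the balanced reaction transfers n = 2 electrons.
Balancing gives Co²⁺(aq) + Fe(s) → Co(s) + Fe²⁺(aq); hence Q = [Fe²⁺(aq)] / [Co²⁺(aq)] = 336 (log Q = 2.527).
By the Nernst equation, E = +0.163 − (0.0571/2)·(2.527) = +0.09 V.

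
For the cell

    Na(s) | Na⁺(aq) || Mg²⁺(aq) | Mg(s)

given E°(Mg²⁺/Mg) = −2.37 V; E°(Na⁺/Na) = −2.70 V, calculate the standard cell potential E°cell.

+0.33 V

By convention the left-hand electrode in cell notation is the anode (oxidation) and the right-hand electrode is the cathode (reduction).
E°cell = E°(right) − E°(left) = −2.37 − (−2.70) = +0.33 V.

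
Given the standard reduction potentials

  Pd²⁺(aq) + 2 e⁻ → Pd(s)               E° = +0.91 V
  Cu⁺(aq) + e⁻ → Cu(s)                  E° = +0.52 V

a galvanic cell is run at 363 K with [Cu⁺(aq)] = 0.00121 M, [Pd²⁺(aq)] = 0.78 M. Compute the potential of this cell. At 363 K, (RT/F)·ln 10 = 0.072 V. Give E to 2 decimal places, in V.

+0.60 V

The Pd²⁺/Pd couple has the more positive E°, so it is the cathode; Cu⁺/Cu is the anode.
The standard potential is +0.91 − (+0.52) = +0.39 V and the balanced reaction transfers n = 2 electrons.
For the overall reaction Pd²⁺(aq) + 2 Cu(s) → Pd(s) + 2 Cu⁺(aq), Q = [Cu⁺(aq)]^2 / [Pd²⁺(aq)] = 1.88×10^−6, giving log Q = −5.727.
By the Nernst equation, E = +0.39 − (0.072/2)·(−5.727) = +0.60 V.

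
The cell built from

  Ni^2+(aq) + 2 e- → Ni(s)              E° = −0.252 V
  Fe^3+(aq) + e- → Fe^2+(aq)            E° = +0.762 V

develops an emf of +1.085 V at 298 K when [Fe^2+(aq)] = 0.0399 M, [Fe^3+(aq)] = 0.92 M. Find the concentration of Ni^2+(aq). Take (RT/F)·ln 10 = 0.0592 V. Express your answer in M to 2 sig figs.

With Fe³⁺/Fe²⁺ at the cathode and Ni²⁺/Ni at the anode, E°cell = +0.762 − (−0.252) = +1.014 V (n = 2).
Rearranging E = E° − (0.0592/n)·log Q gives log Q = 2(+1.014 − (+1.085))/0.0592 = −2.399.
For 2 Fe^3+(aq) + Ni(s) → 2 Fe^2+(aq) + Ni^2+(aq), the reaction quotient is Q = ([Fe^2+(aq)]^2·[Ni^2+(aq)]) / [Fe^3+(aq)]^2.
Solving for the unknown gives log [Ni^2+(aq)] = 0.327, so [Ni^2+(aq)] ≈ 2.1 M.

2.1 M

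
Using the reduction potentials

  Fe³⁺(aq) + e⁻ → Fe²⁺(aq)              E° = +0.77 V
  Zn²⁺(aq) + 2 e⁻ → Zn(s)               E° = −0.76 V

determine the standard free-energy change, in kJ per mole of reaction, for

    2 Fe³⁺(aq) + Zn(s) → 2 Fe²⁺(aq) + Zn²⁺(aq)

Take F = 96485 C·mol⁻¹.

In the reaction as written Fe³⁺(aq) is reduced, so the Fe³⁺/Fe²⁺ couple is the cathode and Zn²⁺/Zn is the anode.
E°cell = +0.77 − (−0.76) = +1.53 V; balancing electrons gives n = 2.
ΔG° = −nFE°cell = −(2)(96485)(+1.53) J/mol = −295 kJ/mol.

−295 kJ/mol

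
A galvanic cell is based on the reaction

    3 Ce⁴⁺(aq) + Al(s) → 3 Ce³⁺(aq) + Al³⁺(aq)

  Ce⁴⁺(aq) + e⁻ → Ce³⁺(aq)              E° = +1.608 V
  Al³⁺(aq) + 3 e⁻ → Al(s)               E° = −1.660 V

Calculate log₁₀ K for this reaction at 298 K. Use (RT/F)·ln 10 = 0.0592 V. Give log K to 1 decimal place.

The Ce⁴⁺/Ce³⁺ couple is reduced (cathode); E°cell = +1.608 − (−1.660) = +3.268 V with n = 3.
At equilibrium E = 0, so log K = nE°cell / 0.0592 = (3)(+3.268) / 0.0592 = 165.6.

log K = 165.6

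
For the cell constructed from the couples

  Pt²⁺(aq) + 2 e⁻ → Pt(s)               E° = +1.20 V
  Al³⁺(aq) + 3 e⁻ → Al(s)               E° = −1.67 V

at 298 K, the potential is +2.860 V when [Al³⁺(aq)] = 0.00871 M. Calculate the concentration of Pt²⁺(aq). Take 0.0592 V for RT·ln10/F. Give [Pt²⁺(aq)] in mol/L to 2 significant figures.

Pt²⁺/Pt is the cathode (higher E°); E°cell = +1.20 − (−1.67) = +2.87 V with n = 6.
Since E = E° − (0.0592/n)·log Q, log Q = n(E° − E)/0.0592 = 1.014.
For 3 Pt²⁺(aq) + 2 Al(s) → 3 Pt(s) + 2 Al³⁺(aq), the reaction quotient is Q = [Al³⁺(aq)]^2 / [Pt²⁺(aq)]^3.
Substituting the known concentrations and solving, log [Pt²⁺(aq)] = −1.711 and [Pt²⁺(aq)] = 0.019 M.

0.019 M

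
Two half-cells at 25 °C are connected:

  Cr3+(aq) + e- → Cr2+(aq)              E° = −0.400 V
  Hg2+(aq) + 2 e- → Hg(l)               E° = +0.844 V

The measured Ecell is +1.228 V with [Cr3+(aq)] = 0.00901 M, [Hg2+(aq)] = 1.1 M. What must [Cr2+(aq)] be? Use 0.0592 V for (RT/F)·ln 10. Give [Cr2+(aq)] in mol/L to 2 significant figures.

The Hg²⁺/Hg couple has the larger reduction potential, so it is the cathode: E°cell = +0.844 − (−0.400) = +1.244 V and n = 2.
From the Nernst equation, log Q = n(E° − E)/0.0592 = 2·(+1.244 − (+1.228))/0.0592 = 0.541.
For Hg2+(aq) + 2 Cr2+(aq) → Hg(l) + 2 Cr3+(aq), the reaction quotient is Q = [Cr3+(aq)]^2 / ([Hg2+(aq)]·[Cr2+(aq)]^2).
Isolating [Cr2+(aq)] in Q = 10^{0.541} yields log [Cr2+(aq)] = −2.336, i.e. 0.0046 M.

0.0046 M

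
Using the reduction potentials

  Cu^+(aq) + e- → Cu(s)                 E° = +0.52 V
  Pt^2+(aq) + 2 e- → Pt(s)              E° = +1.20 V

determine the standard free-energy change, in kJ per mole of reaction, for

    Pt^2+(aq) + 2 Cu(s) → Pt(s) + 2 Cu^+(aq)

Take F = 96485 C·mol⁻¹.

In the reaction as written Pt^2+(aq) is reduced, so the Pt²⁺/Pt couple is the cathode and Cu⁺/Cu is the anode.
E°cell = +1.20 − (+0.52) = +0.68 V; balancing electrons gives n = 2.
ΔG° = −nFE°cell = −(2)(96485)(+0.68) J/mol = −131 kJ/mol.

−131 kJ/mol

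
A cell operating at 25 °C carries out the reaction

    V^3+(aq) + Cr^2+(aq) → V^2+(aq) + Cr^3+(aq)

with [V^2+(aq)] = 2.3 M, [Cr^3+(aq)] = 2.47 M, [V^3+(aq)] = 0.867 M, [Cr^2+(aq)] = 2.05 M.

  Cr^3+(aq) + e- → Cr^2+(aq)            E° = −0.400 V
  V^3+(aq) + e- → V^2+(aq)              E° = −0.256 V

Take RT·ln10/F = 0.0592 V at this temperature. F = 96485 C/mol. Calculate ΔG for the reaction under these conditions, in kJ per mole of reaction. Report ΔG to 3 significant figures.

E°cell = −0.256 − (−0.400) = +0.144 V; the balanced reaction transfers n = 1 electron.
Q = ([V^2+(aq)]·[Cr^3+(aq)]) / ([V^3+(aq)]·[Cr^2+(aq)]) = 3.2, so log Q = 0.505 and E = +0.144 − (0.0592/1)(0.505) = +0.1141 V.
ΔG = −nFE = −(1)(96485)(+0.1141) J/mol = −11.0 kJ/mol.

−11.0 kJ/mol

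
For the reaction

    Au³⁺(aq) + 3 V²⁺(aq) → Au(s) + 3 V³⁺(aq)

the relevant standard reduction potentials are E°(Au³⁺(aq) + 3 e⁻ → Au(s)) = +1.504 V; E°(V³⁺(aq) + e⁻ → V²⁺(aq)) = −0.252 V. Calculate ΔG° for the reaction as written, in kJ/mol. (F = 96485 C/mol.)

In the reaction as written Au³⁺(aq) is reduced, so the Au³⁺/Au couple is the cathode and V³⁺/V²⁺ is the anode.
E°cell = +1.504 − (−0.252) = +1.756 V; balancing electrons gives n = 3.
ΔG° = −nFE°cell = −(3)(96485)(+1.756) J/mol = −508 kJ/mol.

−508 kJ/mol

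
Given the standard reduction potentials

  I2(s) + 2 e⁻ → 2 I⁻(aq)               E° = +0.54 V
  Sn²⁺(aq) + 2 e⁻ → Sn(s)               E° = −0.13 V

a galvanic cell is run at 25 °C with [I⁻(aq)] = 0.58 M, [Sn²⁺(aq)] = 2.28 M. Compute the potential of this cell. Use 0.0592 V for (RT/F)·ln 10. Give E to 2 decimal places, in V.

Since E°(I₂/I⁻) > E°(Sn²⁺/Sn), I₂/I⁻ serves as the cathode.
E°cell = +0.54 − (−0.13) = +0.67 V, with n = 2 electrons transferred.
The balanced reaction is I2(s) + Sn(s) → 2 I⁻(aq) + Sn²⁺(aq), so Q = [I⁻(aq)]^2·[Sn²⁺(aq)] = 0.767 and log Q = −0.115.
By the Nernst equation, E = +0.67 − (0.0592/2)·(−0.115) = +0.67 V.

+0.67 V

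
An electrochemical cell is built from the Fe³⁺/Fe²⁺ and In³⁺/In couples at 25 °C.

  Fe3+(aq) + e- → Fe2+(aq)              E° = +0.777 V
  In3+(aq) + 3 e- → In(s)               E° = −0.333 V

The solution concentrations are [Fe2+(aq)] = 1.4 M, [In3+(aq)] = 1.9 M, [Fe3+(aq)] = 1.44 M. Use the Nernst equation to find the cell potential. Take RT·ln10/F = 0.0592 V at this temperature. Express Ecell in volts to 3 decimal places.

Since E°(Fe³⁺/Fe²⁺) > E°(In³⁺/In), Fe³⁺/Fe²⁺ serves as the cathode.
E°cell = +0.777 − (−0.333) = +1.110 V, with n = 3 electrons transferred.
The balanced reaction is 3 Fe3+(aq) + In(s) → 3 Fe2+(aq) + In3+(aq), so Q = ([Fe2+(aq)]^3·[In3+(aq)]) / [Fe3+(aq)]^3 = 1.75 and log Q = 0.242.
Applying E = E° − (RT ln10/nF)·log Q gives +1.110 − (0.0592/3)(0.242) = +1.105 V.

+1.105 V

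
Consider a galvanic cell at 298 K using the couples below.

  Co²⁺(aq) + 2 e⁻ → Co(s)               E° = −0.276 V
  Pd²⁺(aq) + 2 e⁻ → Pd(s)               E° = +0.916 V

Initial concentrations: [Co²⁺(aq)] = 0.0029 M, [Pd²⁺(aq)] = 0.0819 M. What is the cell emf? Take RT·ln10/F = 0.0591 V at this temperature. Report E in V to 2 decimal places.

The Pd²⁺/Pd couple has the more positive E°, so it is the cathode; Co²⁺/Co is the anode.
E°cell = E°cat − E°an = +0.916 − (−0.276) = +1.192 V; n = 2.
For the overall reaction Pd²⁺(aq) + Co(s) → Pd(s) + Co²⁺(aq), Q = [Co²⁺(aq)] / [Pd²⁺(aq)] = 0.0354, giving log Q = −1.451.
By the Nernst equation, E = +1.192 − (0.0591/2)·(−1.451) = +1.23 V.

+1.23 V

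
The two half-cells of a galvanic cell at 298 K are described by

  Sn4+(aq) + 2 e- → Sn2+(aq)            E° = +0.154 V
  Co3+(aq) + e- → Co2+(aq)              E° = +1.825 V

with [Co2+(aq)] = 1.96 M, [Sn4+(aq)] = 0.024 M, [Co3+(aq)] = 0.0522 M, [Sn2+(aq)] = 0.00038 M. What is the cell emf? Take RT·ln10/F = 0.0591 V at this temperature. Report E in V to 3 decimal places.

Since E°(Co³⁺/Co²⁺) > E°(Sn⁴⁺/Sn²⁺), Co³⁺/Co²⁺ serves as the cathode.
E°cell = +1.825 − (+0.154) = +1.671 V, with n = 2 electrons transferred.
For the overall reaction 2 Co3+(aq) + Sn2+(aq) → 2 Co2+(aq) + Sn4+(aq), Q = ([Co2+(aq)]^2·[Sn4+(aq)]) / ([Co3+(aq)]^2·[Sn2+(aq)]) = 8.9×10^4, giving log Q = 4.950.
By the Nernst equation, E = +1.671 − (0.0591/2)·(4.950) = +1.525 V.

+1.525 V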